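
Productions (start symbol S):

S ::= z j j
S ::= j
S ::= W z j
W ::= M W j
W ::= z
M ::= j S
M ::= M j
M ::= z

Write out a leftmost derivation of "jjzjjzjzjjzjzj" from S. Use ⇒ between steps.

S ⇒ Wzj   [S ::= W z j]
Wzj ⇒ MWjzj   [W ::= M W j]
MWjzj ⇒ MjWjzj   [M ::= M j]
MjWjzj ⇒ jSjWjzj   [M ::= j S]
jSjWjzj ⇒ jWzjjWjzj   [S ::= W z j]
jWzjjWjzj ⇒ jMWjzjjWjzj   [W ::= M W j]
jMWjzjjWjzj ⇒ jjSWjzjjWjzj   [M ::= j S]
jjSWjzjjWjzj ⇒ jjzjjWjzjjWjzj   [S ::= z j j]
jjzjjWjzjjWjzj ⇒ jjzjjzjzjjWjzj   [W ::= z]
jjzjjzjzjjWjzj ⇒ jjzjjzjzjjzjzj   [W ::= z]

S⇒Wzj⇒MWjzj⇒MjWjzj⇒jSjWjzj⇒jWzjjWjzj⇒jMWjzjjWjzj⇒jjSWjzjjWjzj⇒jjzjjWjzjjWjzj⇒jjzjjzjzjjWjzj⇒jjzjjzjzjjzjzj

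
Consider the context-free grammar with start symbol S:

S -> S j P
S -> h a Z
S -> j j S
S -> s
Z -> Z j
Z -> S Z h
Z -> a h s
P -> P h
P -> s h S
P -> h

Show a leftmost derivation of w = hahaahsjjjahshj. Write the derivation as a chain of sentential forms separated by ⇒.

S ⇒ haZ   [S -> h a Z]
haZ ⇒ haZj   [Z -> Z j]
haZj ⇒ haSZhj   [Z -> S Z h]
haSZhj ⇒ hahaZZhj   [S -> h a Z]
hahaZZhj ⇒ hahaZjZhj   [Z -> Z j]
hahaZjZhj ⇒ hahaZjjZhj   [Z -> Z j]
hahaZjjZhj ⇒ hahaZjjjZhj   [Z -> Z j]
hahaZjjjZhj ⇒ hahaahsjjjZhj   [Z -> a h s]
hahaahsjjjZhj ⇒ hahaahsjjjahshj   [Z -> a h s]

S ⇒ haZ ⇒ haZj ⇒ haSZhj ⇒ hahaZZhj ⇒ hahaZjZhj ⇒ hahaZjjZhj ⇒ hahaZjjjZhj ⇒ hahaahsjjjZhj ⇒ hahaahsjjjahshj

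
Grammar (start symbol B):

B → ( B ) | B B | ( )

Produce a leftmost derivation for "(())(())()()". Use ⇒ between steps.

B ⇒ BB   [B → B B]
BB ⇒ (B)B   [B → ( B )]
(B)B ⇒ (())B   [B → ( )]
(())B ⇒ (())BB   [B → B B]
(())BB ⇒ (())BBB   [B → B B]
(())BBB ⇒ (())(B)BB   [B → ( B )]
(())(B)BB ⇒ (())(())BB   [B → ( )]
(())(())BB ⇒ (())(())()B   [B → ( )]
(())(())()B ⇒ (())(())()()   [B → ( )]

B ⇒ BB ⇒ (B)B ⇒ (())B ⇒ (())BB ⇒ (())BBB ⇒ (())(B)BB ⇒ (())(())BB ⇒ (())(())()B ⇒ (())(())()()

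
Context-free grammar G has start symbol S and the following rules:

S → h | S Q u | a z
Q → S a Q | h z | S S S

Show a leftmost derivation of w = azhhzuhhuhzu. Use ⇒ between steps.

S ⇒ SQu ⇒ SQuQu ⇒ azQuQu ⇒ azSSSuQu ⇒ azSQuSSuQu ⇒ azhQuSSuQu ⇒ azhhzuSSuQu ⇒ azhhzuhSuQu ⇒ azhhzuhhuQu ⇒ azhhzuhhuhzu

S ⇒ SQu   [S → S Q u]
SQu ⇒ SQuQu   [S → S Q u]
SQuQu ⇒ azQuQu   [S → a z]
azQuQu ⇒ azSSSuQu   [Q → S S S]
azSSSuQu ⇒ azSQuSSuQu   [S → S Q u]
azSQuSSuQu ⇒ azhQuSSuQu   [S → h]
azhQuSSuQu ⇒ azhhzuSSuQu   [Q → h z]
azhhzuSSuQu ⇒ azhhzuhSuQu   [S → h]
azhhzuhSuQu ⇒ azhhzuhhuQu   [S → h]
azhhzuhhuQu ⇒ azhhzuhhuhzu   [Q → h z]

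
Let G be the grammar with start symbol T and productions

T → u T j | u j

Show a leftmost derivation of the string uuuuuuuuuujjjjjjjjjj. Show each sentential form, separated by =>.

T => uTj => uuTjj => uuuTjjj => uuuuTjjjj => uuuuuTjjjjj => uuuuuuTjjjjjj => uuuuuuuTjjjjjjj => uuuuuuuuTjjjjjjjj => uuuuuuuuuTjjjjjjjjj => uuuuuuuuuujjjjjjjjjj

T => uTj   [T → u T j]
uTj => uuTjj   [T → u T j]
uuTjj => uuuTjjj   [T → u T j]
uuuTjjj => uuuuTjjjj   [T → u T j]
uuuuTjjjj => uuuuuTjjjjj   [T → u T j]
uuuuuTjjjjj => uuuuuuTjjjjjj   [T → u T j]
uuuuuuTjjjjjj => uuuuuuuTjjjjjjj   [T → u T j]
uuuuuuuTjjjjjjj => uuuuuuuuTjjjjjjjj   [T → u T j]
uuuuuuuuTjjjjjjjj => uuuuuuuuuTjjjjjjjjj   [T → u T j]
uuuuuuuuuTjjjjjjjjj => uuuuuuuuuujjjjjjjjjj   [T → u j]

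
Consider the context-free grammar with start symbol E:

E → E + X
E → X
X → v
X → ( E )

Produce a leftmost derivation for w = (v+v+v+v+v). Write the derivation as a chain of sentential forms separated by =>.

E=>X=>(E)=>(E+X)=>(E+X+X)=>(E+X+X+X)=>(E+X+X+X+X)=>(X+X+X+X+X)=>(v+X+X+X+X)=>(v+v+X+X+X)=>(v+v+v+X+X)=>(v+v+v+v+X)=>(v+v+v+v+v)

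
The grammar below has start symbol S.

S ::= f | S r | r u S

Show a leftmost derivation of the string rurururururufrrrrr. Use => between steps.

S => Sr => ruSr => ruruSr => rururuSr => rururuSrr => rurururuSrr => rururururuSrr => rururururuSrrr => rururururuSrrrr => rururururuSrrrrr => rurururururuSrrrrr => rurururururufrrrrr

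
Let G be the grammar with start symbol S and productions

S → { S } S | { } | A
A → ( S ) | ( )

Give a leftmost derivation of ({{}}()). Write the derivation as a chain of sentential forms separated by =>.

S => A   [S → A]
A => (S)   [A → ( S )]
(S) => ({S}S)   [S → { S } S]
({S}S) => ({{}}S)   [S → { }]
({{}}S) => ({{}}A)   [S → A]
({{}}A) => ({{}}())   [A → ( )]

S=>A=>(S)=>({S}S)=>({{}}S)=>({{}}A)=>({{}}())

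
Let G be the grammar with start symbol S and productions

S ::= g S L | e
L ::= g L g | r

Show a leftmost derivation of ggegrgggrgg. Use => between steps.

S => gSL => ggSLL => ggeLL => ggegLgL => ggegrgL => ggegrggLg => ggegrgggLgg => ggegrgggrgg

S => gSL   [S ::= g S L]
gSL => ggSLL   [S ::= g S L]
ggSLL => ggeLL   [S ::= e]
ggeLL => ggegLgL   [L ::= g L g]
ggegLgL => ggegrgL   [L ::= r]
ggegrgL => ggegrggLg   [L ::= g L g]
ggegrggLg => ggegrgggLgg   [L ::= g L g]
ggegrgggLgg => ggegrgggrgg   [L ::= r]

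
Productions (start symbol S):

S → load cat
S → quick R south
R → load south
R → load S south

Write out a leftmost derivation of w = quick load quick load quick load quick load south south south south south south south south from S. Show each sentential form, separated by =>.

S => quick R south   [S → quick R south]
quick R south => quick load S south south   [R → load S south]
quick load S south south => quick load quick R south south south   [S → quick R south]
quick load quick R south south south => quick load quick load S south south south south   [R → load S south]
quick load quick load S south south south south => quick load quick load quick R south south south south south   [S → quick R south]
quick load quick load quick R south south south south south => quick load quick load quick load S south south south south south south   [R → load S south]
quick load quick load quick load S south south south south south south => quick load quick load quick load quick R south south south south south south south   [S → quick R south]
quick load quick load quick load quick R south south south south south south south => quick load quick load quick load quick load south south south south south south south south   [R → load south]

S => quick R south => quick load S south south => quick load quick R south south south => quick load quick load S south south south south => quick load quick load quick R south south south south south => quick load quick load quick load S south south south south south south => quick load quick load quick load quick R south south south south south south south => quick load quick load quick load quick load south south south south south south south south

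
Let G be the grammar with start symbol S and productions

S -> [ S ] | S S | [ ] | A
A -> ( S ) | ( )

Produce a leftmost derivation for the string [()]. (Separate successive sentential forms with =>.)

S=>[S]=>[A]=>[()]

S => [S]   [S -> [ S ]]
[S] => [A]   [S -> A]
[A] => [()]   [A -> ( )]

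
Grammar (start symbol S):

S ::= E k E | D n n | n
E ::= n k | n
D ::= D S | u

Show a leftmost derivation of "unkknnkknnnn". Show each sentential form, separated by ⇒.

S ⇒ Dnn ⇒ DSnn ⇒ DSSnn ⇒ DSSSnn ⇒ uSSSnn ⇒ uEkESSnn ⇒ unkkESSnn ⇒ unkknSSnn ⇒ unkknEkESnn ⇒ unkknnkkESnn ⇒ unkknnkknSnn ⇒ unkknnkknnnn

S ⇒ Dnn   [S ::= D n n]
Dnn ⇒ DSnn   [D ::= D S]
DSnn ⇒ DSSnn   [D ::= D S]
DSSnn ⇒ DSSSnn   [D ::= D S]
DSSSnn ⇒ uSSSnn   [D ::= u]
uSSSnn ⇒ uEkESSnn   [S ::= E k E]
uEkESSnn ⇒ unkkESSnn   [E ::= n k]
unkkESSnn ⇒ unkknSSnn   [E ::= n]
unkknSSnn ⇒ unkknEkESnn   [S ::= E k E]
unkknEkESnn ⇒ unkknnkkESnn   [E ::= n k]
unkknnkkESnn ⇒ unkknnkknSnn   [E ::= n]
unkknnkknSnn ⇒ unkknnkknnnn   [S ::= n]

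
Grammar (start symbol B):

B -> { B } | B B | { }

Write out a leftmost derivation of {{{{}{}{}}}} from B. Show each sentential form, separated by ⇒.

B ⇒ {B} ⇒ {{B}} ⇒ {{{B}}} ⇒ {{{BB}}} ⇒ {{{{}B}}} ⇒ {{{{}BB}}} ⇒ {{{{}{}B}}} ⇒ {{{{}{}{}}}}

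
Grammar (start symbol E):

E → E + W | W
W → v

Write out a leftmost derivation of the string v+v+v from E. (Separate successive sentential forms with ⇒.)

E ⇒ E+W ⇒ E+W+W ⇒ W+W+W ⇒ v+W+W ⇒ v+v+W ⇒ v+v+v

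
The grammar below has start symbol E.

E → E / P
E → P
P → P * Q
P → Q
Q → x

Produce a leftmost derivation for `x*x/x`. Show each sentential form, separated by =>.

E => E/P => P/P => P*Q/P => Q*Q/P => x*Q/P => x*x/P => x*x/Q => x*x/x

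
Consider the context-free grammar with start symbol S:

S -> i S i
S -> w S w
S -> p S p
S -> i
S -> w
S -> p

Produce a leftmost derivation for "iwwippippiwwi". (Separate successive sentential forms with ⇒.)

S ⇒ iSi ⇒ iwSwi ⇒ iwwSwwi ⇒ iwwiSiwwi ⇒ iwwipSpiwwi ⇒ iwwippSppiwwi ⇒ iwwippippiwwi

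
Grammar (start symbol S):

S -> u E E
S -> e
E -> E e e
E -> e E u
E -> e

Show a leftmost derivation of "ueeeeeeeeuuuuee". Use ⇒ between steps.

S ⇒ uEE   [S -> u E E]
uEE ⇒ ueE   [E -> e]
ueE ⇒ ueEee   [E -> E e e]
ueEee ⇒ ueeEuee   [E -> e E u]
ueeEuee ⇒ ueeeEuuee   [E -> e E u]
ueeeEuuee ⇒ ueeeeEuuuee   [E -> e E u]
ueeeeEuuuee ⇒ ueeeeeEuuuuee   [E -> e E u]
ueeeeeEuuuuee ⇒ ueeeeeEeeuuuuee   [E -> E e e]
ueeeeeEeeuuuuee ⇒ ueeeeeeeeuuuuee   [E -> e]

S ⇒ uEE ⇒ ueE ⇒ ueEee ⇒ ueeEuee ⇒ ueeeEuuee ⇒ ueeeeEuuuee ⇒ ueeeeeEuuuuee ⇒ ueeeeeEeeuuuuee ⇒ ueeeeeeeeuuuuee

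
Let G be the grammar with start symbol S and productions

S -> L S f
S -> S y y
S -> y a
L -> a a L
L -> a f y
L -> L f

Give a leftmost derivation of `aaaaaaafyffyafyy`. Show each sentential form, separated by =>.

S=>Syy=>LSfyy=>aaLSfyy=>aaaaLSfyy=>aaaaaaLSfyy=>aaaaaaLfSfyy=>aaaaaaLffSfyy=>aaaaaaafyffSfyy=>aaaaaaafyffyafyy

S => Syy   [S -> S y y]
Syy => LSfyy   [S -> L S f]
LSfyy => aaLSfyy   [L -> a a L]
aaLSfyy => aaaaLSfyy   [L -> a a L]
aaaaLSfyy => aaaaaaLSfyy   [L -> a a L]
aaaaaaLSfyy => aaaaaaLfSfyy   [L -> L f]
aaaaaaLfSfyy => aaaaaaLffSfyy   [L -> L f]
aaaaaaLffSfyy => aaaaaaafyffSfyy   [L -> a f y]
aaaaaaafyffSfyy => aaaaaaafyffyafyy   [S -> y a]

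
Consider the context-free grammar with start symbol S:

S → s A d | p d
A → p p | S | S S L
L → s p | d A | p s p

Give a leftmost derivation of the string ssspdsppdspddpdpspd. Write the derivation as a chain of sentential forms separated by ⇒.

S ⇒ sAd   [S → s A d]
sAd ⇒ sSSLd   [A → S S L]
sSSLd ⇒ ssAdSLd   [S → s A d]
ssAdSLd ⇒ ssSdSLd   [A → S]
ssSdSLd ⇒ sssAddSLd   [S → s A d]
sssAddSLd ⇒ sssSSLddSLd   [A → S S L]
sssSSLddSLd ⇒ ssspdSLddSLd   [S → p d]
ssspdSLddSLd ⇒ ssspdsAdLddSLd   [S → s A d]
ssspdsAdLddSLd ⇒ ssspdsppdLddSLd   [A → p p]
ssspdsppdLddSLd ⇒ ssspdsppdspddSLd   [L → s p]
ssspdsppdspddSLd ⇒ ssspdsppdspddpdLd   [S → p d]
ssspdsppdspddpdLd ⇒ ssspdsppdspddpdpspd   [L → p s p]

S⇒sAd⇒sSSLd⇒ssAdSLd⇒ssSdSLd⇒sssAddSLd⇒sssSSLddSLd⇒ssspdSLddSLd⇒ssspdsAdLddSLd⇒ssspdsppdLddSLd⇒ssspdsppdspddSLd⇒ssspdsppdspddpdLd⇒ssspdsppdspddpdpspd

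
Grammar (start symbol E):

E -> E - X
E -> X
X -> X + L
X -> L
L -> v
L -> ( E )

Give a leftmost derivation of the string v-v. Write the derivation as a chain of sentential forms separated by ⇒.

E ⇒ E-X ⇒ X-X ⇒ L-X ⇒ v-X ⇒ v-L ⇒ v-v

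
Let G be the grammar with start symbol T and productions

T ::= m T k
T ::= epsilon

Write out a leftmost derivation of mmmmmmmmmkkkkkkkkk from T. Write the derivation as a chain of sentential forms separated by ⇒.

T ⇒ mTk   [T ::= m T k]
mTk ⇒ mmTkk   [T ::= m T k]
mmTkk ⇒ mmmTkkk   [T ::= m T k]
mmmTkkk ⇒ mmmmTkkkk   [T ::= m T k]
mmmmTkkkk ⇒ mmmmmTkkkkk   [T ::= m T k]
mmmmmTkkkkk ⇒ mmmmmmTkkkkkk   [T ::= m T k]
mmmmmmTkkkkkk ⇒ mmmmmmmTkkkkkkk   [T ::= m T k]
mmmmmmmTkkkkkkk ⇒ mmmmmmmmTkkkkkkkk   [T ::= m T k]
mmmmmmmmTkkkkkkkk ⇒ mmmmmmmmmTkkkkkkkkk   [T ::= m T k]
mmmmmmmmmTkkkkkkkkk ⇒ mmmmmmmmmkkkkkkkkk   [T ::= epsilon]

T ⇒ mTk ⇒ mmTkk ⇒ mmmTkkk ⇒ mmmmTkkkk ⇒ mmmmmTkkkkk ⇒ mmmmmmTkkkkkk ⇒ mmmmmmmTkkkkkkk ⇒ mmmmmmmmTkkkkkkkk ⇒ mmmmmmmmmTkkkkkkkkk ⇒ mmmmmmmmmkkkkkkkkk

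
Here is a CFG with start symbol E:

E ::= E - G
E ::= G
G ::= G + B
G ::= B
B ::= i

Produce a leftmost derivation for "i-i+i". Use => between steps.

E=>E-G=>G-G=>B-G=>i-G=>i-G+B=>i-B+B=>i-i+B=>i-i+i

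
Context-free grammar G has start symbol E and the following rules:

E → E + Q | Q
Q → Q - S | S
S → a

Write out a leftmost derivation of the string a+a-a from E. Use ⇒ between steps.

E ⇒ E+Q   [E → E + Q]
E+Q ⇒ Q+Q   [E → Q]
Q+Q ⇒ S+Q   [Q → S]
S+Q ⇒ a+Q   [S → a]
a+Q ⇒ a+Q-S   [Q → Q - S]
a+Q-S ⇒ a+S-S   [Q → S]
a+S-S ⇒ a+a-S   [S → a]
a+a-S ⇒ a+a-a   [S → a]

E ⇒ E+Q ⇒ Q+Q ⇒ S+Q ⇒ a+Q ⇒ a+Q-S ⇒ a+S-S ⇒ a+a-S ⇒ a+a-a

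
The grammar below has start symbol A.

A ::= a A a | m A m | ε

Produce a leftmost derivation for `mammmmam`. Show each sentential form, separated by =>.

A => mAm   [A ::= m A m]
mAm => maAam   [A ::= a A a]
maAam => mamAmam   [A ::= m A m]
mamAmam => mammAmmam   [A ::= m A m]
mammAmmam => mammmmam   [A ::= ε]

A=>mAm=>maAam=>mamAmam=>mammAmmam=>mammmmam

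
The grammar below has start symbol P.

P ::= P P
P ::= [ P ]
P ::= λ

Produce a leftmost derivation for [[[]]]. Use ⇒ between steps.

P ⇒ [P]   [P ::= [ P ]]
[P] ⇒ [PP]   [P ::= P P]
[PP] ⇒ [[P]P]   [P ::= [ P ]]
[[P]P] ⇒ [[[P]]P]   [P ::= [ P ]]
[[[P]]P] ⇒ [[[]]P]   [P ::= λ]
[[[]]P] ⇒ [[[]]]   [P ::= λ]

P⇒[P]⇒[PP]⇒[[P]P]⇒[[[P]]P]⇒[[[]]P]⇒[[[]]]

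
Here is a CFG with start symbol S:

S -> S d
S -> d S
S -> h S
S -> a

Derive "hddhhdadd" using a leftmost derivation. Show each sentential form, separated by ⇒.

S ⇒ Sd   [S -> S d]
Sd ⇒ hSd   [S -> h S]
hSd ⇒ hdSd   [S -> d S]
hdSd ⇒ hddSd   [S -> d S]
hddSd ⇒ hddhSd   [S -> h S]
hddhSd ⇒ hddhhSd   [S -> h S]
hddhhSd ⇒ hddhhSdd   [S -> S d]
hddhhSdd ⇒ hddhhdSdd   [S -> d S]
hddhhdSdd ⇒ hddhhdadd   [S -> a]

S ⇒ Sd ⇒ hSd ⇒ hdSd ⇒ hddSd ⇒ hddhSd ⇒ hddhhSd ⇒ hddhhSdd ⇒ hddhhdSdd ⇒ hddhhdadd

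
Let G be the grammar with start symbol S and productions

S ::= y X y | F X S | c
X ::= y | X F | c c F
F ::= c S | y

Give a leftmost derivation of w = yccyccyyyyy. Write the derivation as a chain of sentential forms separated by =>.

S => yXy   [S ::= y X y]
yXy => yXFy   [X ::= X F]
yXFy => yXFFy   [X ::= X F]
yXFFy => yXFFFy   [X ::= X F]
yXFFFy => yXFFFFy   [X ::= X F]
yXFFFFy => yXFFFFFy   [X ::= X F]
yXFFFFFy => yccFFFFFFy   [X ::= c c F]
yccFFFFFFy => yccyFFFFFy   [F ::= y]
yccyFFFFFy => yccycSFFFFy   [F ::= c S]
yccycSFFFFy => yccyccFFFFy   [S ::= c]
yccyccFFFFy => yccyccyFFFy   [F ::= y]
yccyccyFFFy => yccyccyyFFy   [F ::= y]
yccyccyyFFy => yccyccyyyFy   [F ::= y]
yccyccyyyFy => yccyccyyyyy   [F ::= y]

S => yXy => yXFy => yXFFy => yXFFFy => yXFFFFy => yXFFFFFy => yccFFFFFFy => yccyFFFFFy => yccycSFFFFy => yccyccFFFFy => yccyccyFFFy => yccyccyyFFy => yccyccyyyFy => yccyccyyyyy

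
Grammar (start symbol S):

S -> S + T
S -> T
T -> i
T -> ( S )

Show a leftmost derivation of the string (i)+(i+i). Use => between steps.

S=>S+T=>T+T=>(S)+T=>(T)+T=>(i)+T=>(i)+(S)=>(i)+(S+T)=>(i)+(T+T)=>(i)+(i+T)=>(i)+(i+i)

S => S+T   [S -> S + T]
S+T => T+T   [S -> T]
T+T => (S)+T   [T -> ( S )]
(S)+T => (T)+T   [S -> T]
(T)+T => (i)+T   [T -> i]
(i)+T => (i)+(S)   [T -> ( S )]
(i)+(S) => (i)+(S+T)   [S -> S + T]
(i)+(S+T) => (i)+(T+T)   [S -> T]
(i)+(T+T) => (i)+(i+T)   [T -> i]
(i)+(i+T) => (i)+(i+i)   [T -> i]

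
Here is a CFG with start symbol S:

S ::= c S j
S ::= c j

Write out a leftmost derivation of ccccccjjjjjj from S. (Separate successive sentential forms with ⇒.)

S ⇒ cSj ⇒ ccSjj ⇒ cccSjjj ⇒ ccccSjjjj ⇒ cccccSjjjjj ⇒ ccccccjjjjjj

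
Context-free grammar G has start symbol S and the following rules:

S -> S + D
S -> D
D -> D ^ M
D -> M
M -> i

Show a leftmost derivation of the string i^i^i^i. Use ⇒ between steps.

S ⇒ D   [S -> D]
D ⇒ D^M   [D -> D ^ M]
D^M ⇒ D^M^M   [D -> D ^ M]
D^M^M ⇒ D^M^M^M   [D -> D ^ M]
D^M^M^M ⇒ M^M^M^M   [D -> M]
M^M^M^M ⇒ i^M^M^M   [M -> i]
i^M^M^M ⇒ i^i^M^M   [M -> i]
i^i^M^M ⇒ i^i^i^M   [M -> i]
i^i^i^M ⇒ i^i^i^i   [M -> i]

S⇒D⇒D^M⇒D^M^M⇒D^M^M^M⇒M^M^M^M⇒i^M^M^M⇒i^i^M^M⇒i^i^i^M⇒i^i^i^i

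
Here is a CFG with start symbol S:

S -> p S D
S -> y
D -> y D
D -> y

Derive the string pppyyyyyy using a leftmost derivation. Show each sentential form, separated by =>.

S => pSD => ppSDD => pppSDDD => pppyDDD => pppyyDDD => pppyyyDD => pppyyyyD => pppyyyyyD => pppyyyyyy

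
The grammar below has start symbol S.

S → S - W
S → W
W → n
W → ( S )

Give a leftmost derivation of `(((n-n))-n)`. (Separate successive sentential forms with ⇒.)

S ⇒ W ⇒ (S) ⇒ (S-W) ⇒ (W-W) ⇒ ((S)-W) ⇒ ((W)-W) ⇒ (((S))-W) ⇒ (((S-W))-W) ⇒ (((W-W))-W) ⇒ (((n-W))-W) ⇒ (((n-n))-W) ⇒ (((n-n))-n)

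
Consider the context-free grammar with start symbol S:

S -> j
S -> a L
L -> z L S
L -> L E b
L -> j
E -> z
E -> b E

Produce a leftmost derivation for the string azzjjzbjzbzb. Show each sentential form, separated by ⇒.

S ⇒ aL   [S -> a L]
aL ⇒ aLEb   [L -> L E b]
aLEb ⇒ aLEbEb   [L -> L E b]
aLEbEb ⇒ azLSEbEb   [L -> z L S]
azLSEbEb ⇒ azLEbSEbEb   [L -> L E b]
azLEbSEbEb ⇒ azzLSEbSEbEb   [L -> z L S]
azzLSEbSEbEb ⇒ azzjSEbSEbEb   [L -> j]
azzjSEbSEbEb ⇒ azzjjEbSEbEb   [S -> j]
azzjjEbSEbEb ⇒ azzjjzbSEbEb   [E -> z]
azzjjzbSEbEb ⇒ azzjjzbjEbEb   [S -> j]
azzjjzbjEbEb ⇒ azzjjzbjzbEb   [E -> z]
azzjjzbjzbEb ⇒ azzjjzbjzbzb   [E -> z]

S⇒aL⇒aLEb⇒aLEbEb⇒azLSEbEb⇒azLEbSEbEb⇒azzLSEbSEbEb⇒azzjSEbSEbEb⇒azzjjEbSEbEb⇒azzjjzbSEbEb⇒azzjjzbjEbEb⇒azzjjzbjzbEb⇒azzjjzbjzbzb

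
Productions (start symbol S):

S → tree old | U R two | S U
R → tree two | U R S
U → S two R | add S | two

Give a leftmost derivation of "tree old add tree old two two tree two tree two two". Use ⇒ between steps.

S ⇒ U R two   [S → U R two]
U R two ⇒ S two R R two   [U → S two R]
S two R R two ⇒ S U two R R two   [S → S U]
S U two R R two ⇒ S U U two R R two   [S → S U]
S U U two R R two ⇒ tree old U U two R R two   [S → tree old]
tree old U U two R R two ⇒ tree old add S U two R R two   [U → add S]
tree old add S U two R R two ⇒ tree old add tree old U two R R two   [S → tree old]
tree old add tree old U two R R two ⇒ tree old add tree old two two R R two   [U → two]
tree old add tree old two two R R two ⇒ tree old add tree old two two tree two R two   [R → tree two]
tree old add tree old two two tree two R two ⇒ tree old add tree old two two tree two tree two two   [R → tree two]

S ⇒ U R two ⇒ S two R R two ⇒ S U two R R two ⇒ S U U two R R two ⇒ tree old U U two R R two ⇒ tree old add S U two R R two ⇒ tree old add tree old U two R R two ⇒ tree old add tree old two two R R two ⇒ tree old add tree old two two tree two R two ⇒ tree old add tree old two two tree two tree two two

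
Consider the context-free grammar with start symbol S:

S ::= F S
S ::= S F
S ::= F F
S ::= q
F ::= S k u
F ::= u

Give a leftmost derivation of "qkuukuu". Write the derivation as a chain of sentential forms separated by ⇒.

S ⇒ FF   [S ::= F F]
FF ⇒ SkuF   [F ::= S k u]
SkuF ⇒ FFkuF   [S ::= F F]
FFkuF ⇒ SkuFkuF   [F ::= S k u]
SkuFkuF ⇒ qkuFkuF   [S ::= q]
qkuFkuF ⇒ qkuukuF   [F ::= u]
qkuukuF ⇒ qkuukuu   [F ::= u]

S ⇒ FF ⇒ SkuF ⇒ FFkuF ⇒ SkuFkuF ⇒ qkuFkuF ⇒ qkuukuF ⇒ qkuukuu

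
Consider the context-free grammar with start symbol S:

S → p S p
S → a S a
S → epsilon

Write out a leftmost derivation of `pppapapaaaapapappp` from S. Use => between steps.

S => pSp   [S → p S p]
pSp => ppSpp   [S → p S p]
ppSpp => pppSppp   [S → p S p]
pppSppp => pppaSappp   [S → a S a]
pppaSappp => pppapSpappp   [S → p S p]
pppapSpappp => pppapaSapappp   [S → a S a]
pppapaSapappp => pppapapSpapappp   [S → p S p]
pppapapSpapappp => pppapapaSapapappp   [S → a S a]
pppapapaSapapappp => pppapapaaSaapapappp   [S → a S a]
pppapapaaSaapapappp => pppapapaaaapapappp   [S → epsilon]

S=>pSp=>ppSpp=>pppSppp=>pppaSappp=>pppapSpappp=>pppapaSapappp=>pppapapSpapappp=>pppapapaSapapappp=>pppapapaaSaapapappp=>pppapapaaaapapappp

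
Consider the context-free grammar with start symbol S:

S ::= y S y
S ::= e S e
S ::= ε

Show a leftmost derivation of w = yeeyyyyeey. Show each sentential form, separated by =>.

S => ySy   [S ::= y S y]
ySy => yeSey   [S ::= e S e]
yeSey => yeeSeey   [S ::= e S e]
yeeSeey => yeeySyeey   [S ::= y S y]
yeeySyeey => yeeyySyyeey   [S ::= y S y]
yeeyySyyeey => yeeyyyyeey   [S ::= ε]

S => ySy => yeSey => yeeSeey => yeeySyeey => yeeyySyyeey => yeeyyyyeey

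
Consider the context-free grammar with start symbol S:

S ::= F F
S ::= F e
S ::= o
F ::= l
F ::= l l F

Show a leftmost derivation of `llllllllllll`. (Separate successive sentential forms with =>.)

S => FF => llFF => llllFF => llllllFF => llllllllFF => llllllllllFF => lllllllllllF => llllllllllll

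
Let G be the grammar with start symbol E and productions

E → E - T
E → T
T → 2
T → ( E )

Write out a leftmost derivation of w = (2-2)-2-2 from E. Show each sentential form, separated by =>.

E=>E-T=>E-T-T=>T-T-T=>(E)-T-T=>(E-T)-T-T=>(T-T)-T-T=>(2-T)-T-T=>(2-2)-T-T=>(2-2)-2-T=>(2-2)-2-2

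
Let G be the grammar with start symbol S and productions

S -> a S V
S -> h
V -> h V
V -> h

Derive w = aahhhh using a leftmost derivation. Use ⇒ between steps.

S ⇒ aSV ⇒ aaSVV ⇒ aahVV ⇒ aahhV ⇒ aahhhV ⇒ aahhhh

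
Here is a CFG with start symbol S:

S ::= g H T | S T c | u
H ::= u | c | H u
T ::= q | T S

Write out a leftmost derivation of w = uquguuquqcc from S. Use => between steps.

S => STc   [S ::= S T c]
STc => uTc   [S ::= u]
uTc => uTSc   [T ::= T S]
uTSc => uTSSc   [T ::= T S]
uTSSc => uTSSSc   [T ::= T S]
uTSSSc => uqSSSc   [T ::= q]
uqSSSc => uquSSc   [S ::= u]
uquSSc => uqugHTSc   [S ::= g H T]
uqugHTSc => uqugHuTSc   [H ::= H u]
uqugHuTSc => uquguuTSc   [H ::= u]
uquguuTSc => uquguuqSc   [T ::= q]
uquguuqSc => uquguuqSTcc   [S ::= S T c]
uquguuqSTcc => uquguuquTcc   [S ::= u]
uquguuquTcc => uquguuquqcc   [T ::= q]

S => STc => uTc => uTSc => uTSSc => uTSSSc => uqSSSc => uquSSc => uqugHTSc => uqugHuTSc => uquguuTSc => uquguuqSc => uquguuqSTcc => uquguuquTcc => uquguuquqcc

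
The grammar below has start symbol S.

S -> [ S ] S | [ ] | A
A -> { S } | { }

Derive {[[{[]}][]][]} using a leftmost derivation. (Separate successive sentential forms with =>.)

S => A => {S} => {[S]S} => {[[S]S]S} => {[[A]S]S} => {[[{S}]S]S} => {[[{[]}]S]S} => {[[{[]}][]]S} => {[[{[]}][]][]}

S => A   [S -> A]
A => {S}   [A -> { S }]
{S} => {[S]S}   [S -> [ S ] S]
{[S]S} => {[[S]S]S}   [S -> [ S ] S]
{[[S]S]S} => {[[A]S]S}   [S -> A]
{[[A]S]S} => {[[{S}]S]S}   [A -> { S }]
{[[{S}]S]S} => {[[{[]}]S]S}   [S -> [ ]]
{[[{[]}]S]S} => {[[{[]}][]]S}   [S -> [ ]]
{[[{[]}][]]S} => {[[{[]}][]][]}   [S -> [ ]]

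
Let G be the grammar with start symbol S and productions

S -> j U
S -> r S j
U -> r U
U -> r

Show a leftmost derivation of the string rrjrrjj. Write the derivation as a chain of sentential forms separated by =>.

S => rSj   [S -> r S j]
rSj => rrSjj   [S -> r S j]
rrSjj => rrjUjj   [S -> j U]
rrjUjj => rrjrUjj   [U -> r U]
rrjrUjj => rrjrrjj   [U -> r]

S => rSj => rrSjj => rrjUjj => rrjrUjj => rrjrrjj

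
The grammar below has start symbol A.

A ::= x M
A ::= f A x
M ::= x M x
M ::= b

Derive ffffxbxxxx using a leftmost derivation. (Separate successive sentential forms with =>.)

A => fAx => ffAxx => fffAxxx => ffffAxxxx => ffffxMxxxx => ffffxbxxxx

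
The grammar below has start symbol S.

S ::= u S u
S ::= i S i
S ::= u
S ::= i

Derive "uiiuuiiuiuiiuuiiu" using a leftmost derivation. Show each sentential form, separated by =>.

S => uSu => uiSiu => uiiSiiu => uiiuSuiiu => uiiuuSuuiiu => uiiuuiSiuuiiu => uiiuuiiSiiuuiiu => uiiuuiiuSuiiuuiiu => uiiuuiiuiuiiuuiiu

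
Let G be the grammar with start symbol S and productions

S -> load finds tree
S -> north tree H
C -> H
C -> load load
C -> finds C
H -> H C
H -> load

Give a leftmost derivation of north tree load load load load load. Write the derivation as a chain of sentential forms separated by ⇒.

S ⇒ north tree H ⇒ north tree H C ⇒ north tree H C C ⇒ north tree load C C ⇒ north tree load H C ⇒ north tree load H C C ⇒ north tree load load C C ⇒ north tree load load H C ⇒ north tree load load load C ⇒ north tree load load load load load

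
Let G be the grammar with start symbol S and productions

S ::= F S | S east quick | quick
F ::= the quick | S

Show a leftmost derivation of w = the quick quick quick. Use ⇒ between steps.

S ⇒ F S ⇒ S S ⇒ F S S ⇒ the quick S S ⇒ the quick quick S ⇒ the quick quick quick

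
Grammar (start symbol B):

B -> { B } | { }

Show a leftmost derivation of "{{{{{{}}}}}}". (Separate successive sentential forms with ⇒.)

B ⇒ {B} ⇒ {{B}} ⇒ {{{B}}} ⇒ {{{{B}}}} ⇒ {{{{{B}}}}} ⇒ {{{{{{}}}}}}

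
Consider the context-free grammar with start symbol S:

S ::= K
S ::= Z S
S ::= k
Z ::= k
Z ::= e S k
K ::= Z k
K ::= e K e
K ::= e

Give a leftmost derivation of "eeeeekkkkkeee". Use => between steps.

S => K   [S ::= K]
K => eKe   [K ::= e K e]
eKe => eeKee   [K ::= e K e]
eeKee => eeeKeee   [K ::= e K e]
eeeKeee => eeeZkeee   [K ::= Z k]
eeeZkeee => eeeeSkkeee   [Z ::= e S k]
eeeeSkkeee => eeeeZSkkeee   [S ::= Z S]
eeeeZSkkeee => eeeeeSkSkkeee   [Z ::= e S k]
eeeeeSkSkkeee => eeeeekkSkkeee   [S ::= k]
eeeeekkSkkeee => eeeeekkkkkeee   [S ::= k]

S => K => eKe => eeKee => eeeKeee => eeeZkeee => eeeeSkkeee => eeeeZSkkeee => eeeeeSkSkkeee => eeeeekkSkkeee => eeeeekkkkkeee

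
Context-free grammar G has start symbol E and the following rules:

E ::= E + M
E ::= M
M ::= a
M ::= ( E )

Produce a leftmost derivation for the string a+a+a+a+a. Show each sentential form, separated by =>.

E=>E+M=>E+M+M=>E+M+M+M=>E+M+M+M+M=>M+M+M+M+M=>a+M+M+M+M=>a+a+M+M+M=>a+a+a+M+M=>a+a+a+a+M=>a+a+a+a+a

E => E+M   [E ::= E + M]
E+M => E+M+M   [E ::= E + M]
E+M+M => E+M+M+M   [E ::= E + M]
E+M+M+M => E+M+M+M+M   [E ::= E + M]
E+M+M+M+M => M+M+M+M+M   [E ::= M]
M+M+M+M+M => a+M+M+M+M   [M ::= a]
a+M+M+M+M => a+a+M+M+M   [M ::= a]
a+a+M+M+M => a+a+a+M+M   [M ::= a]
a+a+a+M+M => a+a+a+a+M   [M ::= a]
a+a+a+a+M => a+a+a+a+a   [M ::= a]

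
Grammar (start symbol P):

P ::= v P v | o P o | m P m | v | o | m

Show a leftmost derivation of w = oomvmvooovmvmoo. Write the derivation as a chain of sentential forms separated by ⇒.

P ⇒ oPo ⇒ ooPoo ⇒ oomPmoo ⇒ oomvPvmoo ⇒ oomvmPmvmoo ⇒ oomvmvPvmvmoo ⇒ oomvmvoPovmvmoo ⇒ oomvmvooovmvmoo

P ⇒ oPo   [P ::= o P o]
oPo ⇒ ooPoo   [P ::= o P o]
ooPoo ⇒ oomPmoo   [P ::= m P m]
oomPmoo ⇒ oomvPvmoo   [P ::= v P v]
oomvPvmoo ⇒ oomvmPmvmoo   [P ::= m P m]
oomvmPmvmoo ⇒ oomvmvPvmvmoo   [P ::= v P v]
oomvmvPvmvmoo ⇒ oomvmvoPovmvmoo   [P ::= o P o]
oomvmvoPovmvmoo ⇒ oomvmvooovmvmoo   [P ::= o]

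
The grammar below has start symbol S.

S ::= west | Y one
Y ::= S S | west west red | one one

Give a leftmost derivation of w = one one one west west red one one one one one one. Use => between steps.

S => Y one   [S ::= Y one]
Y one => S S one   [Y ::= S S]
S S one => Y one S one   [S ::= Y one]
Y one S one => S S one S one   [Y ::= S S]
S S one S one => Y one S one S one   [S ::= Y one]
Y one S one S one => one one one S one S one   [Y ::= one one]
one one one S one S one => one one one Y one one S one   [S ::= Y one]
one one one Y one one S one => one one one west west red one one S one   [Y ::= west west red]
one one one west west red one one S one => one one one west west red one one Y one one   [S ::= Y one]
one one one west west red one one Y one one => one one one west west red one one one one one one   [Y ::= one one]

S => Y one => S S one => Y one S one => S S one S one => Y one S one S one => one one one S one S one => one one one Y one one S one => one one one west west red one one S one => one one one west west red one one Y one one => one one one west west red one one one one one one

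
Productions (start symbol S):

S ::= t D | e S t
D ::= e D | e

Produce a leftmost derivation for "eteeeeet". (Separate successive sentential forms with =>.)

S => eSt   [S ::= e S t]
eSt => etDt   [S ::= t D]
etDt => eteDt   [D ::= e D]
eteDt => eteeDt   [D ::= e D]
eteeDt => eteeeDt   [D ::= e D]
eteeeDt => eteeeeDt   [D ::= e D]
eteeeeDt => eteeeeet   [D ::= e]

S=>eSt=>etDt=>eteDt=>eteeDt=>eteeeDt=>eteeeeDt=>eteeeeet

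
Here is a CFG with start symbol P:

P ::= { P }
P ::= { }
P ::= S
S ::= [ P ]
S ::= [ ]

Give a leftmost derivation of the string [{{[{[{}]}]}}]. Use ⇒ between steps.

P ⇒ S   [P ::= S]
S ⇒ [P]   [S ::= [ P ]]
[P] ⇒ [{P}]   [P ::= { P }]
[{P}] ⇒ [{{P}}]   [P ::= { P }]
[{{P}}] ⇒ [{{S}}]   [P ::= S]
[{{S}}] ⇒ [{{[P]}}]   [S ::= [ P ]]
[{{[P]}}] ⇒ [{{[{P}]}}]   [P ::= { P }]
[{{[{P}]}}] ⇒ [{{[{S}]}}]   [P ::= S]
[{{[{S}]}}] ⇒ [{{[{[P]}]}}]   [S ::= [ P ]]
[{{[{[P]}]}}] ⇒ [{{[{[{}]}]}}]   [P ::= { }]

P ⇒ S ⇒ [P] ⇒ [{P}] ⇒ [{{P}}] ⇒ [{{S}}] ⇒ [{{[P]}}] ⇒ [{{[{P}]}}] ⇒ [{{[{S}]}}] ⇒ [{{[{[P]}]}}] ⇒ [{{[{[{}]}]}}]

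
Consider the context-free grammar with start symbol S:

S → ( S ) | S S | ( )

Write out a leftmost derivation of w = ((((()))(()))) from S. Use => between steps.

S => (S) => ((S)) => ((SS)) => (((S)S)) => ((((S))S)) => ((((()))S)) => ((((()))(S))) => ((((()))(())))

S => (S)   [S → ( S )]
(S) => ((S))   [S → ( S )]
((S)) => ((SS))   [S → S S]
((SS)) => (((S)S))   [S → ( S )]
(((S)S)) => ((((S))S))   [S → ( S )]
((((S))S)) => ((((()))S))   [S → ( )]
((((()))S)) => ((((()))(S)))   [S → ( S )]
((((()))(S))) => ((((()))(())))   [S → ( )]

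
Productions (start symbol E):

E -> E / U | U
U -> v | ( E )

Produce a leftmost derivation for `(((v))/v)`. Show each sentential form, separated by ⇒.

E ⇒ U ⇒ (E) ⇒ (E/U) ⇒ (U/U) ⇒ ((E)/U) ⇒ ((U)/U) ⇒ (((E))/U) ⇒ (((U))/U) ⇒ (((v))/U) ⇒ (((v))/v)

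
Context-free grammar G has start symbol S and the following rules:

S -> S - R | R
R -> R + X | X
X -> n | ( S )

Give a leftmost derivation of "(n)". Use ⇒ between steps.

S ⇒ R ⇒ X ⇒ (S) ⇒ (R) ⇒ (X) ⇒ (n)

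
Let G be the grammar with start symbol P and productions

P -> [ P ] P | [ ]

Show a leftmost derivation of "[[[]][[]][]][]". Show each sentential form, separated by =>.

P => [P]P => [[P]P]P => [[[]]P]P => [[[]][P]P]P => [[[]][[]]P]P => [[[]][[]][]]P => [[[]][[]][]][]

P => [P]P   [P -> [ P ] P]
[P]P => [[P]P]P   [P -> [ P ] P]
[[P]P]P => [[[]]P]P   [P -> [ ]]
[[[]]P]P => [[[]][P]P]P   [P -> [ P ] P]
[[[]][P]P]P => [[[]][[]]P]P   [P -> [ ]]
[[[]][[]]P]P => [[[]][[]][]]P   [P -> [ ]]
[[[]][[]][]]P => [[[]][[]][]][]   [P -> [ ]]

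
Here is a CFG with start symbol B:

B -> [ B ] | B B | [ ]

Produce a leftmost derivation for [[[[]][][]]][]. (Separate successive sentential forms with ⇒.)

B ⇒ BB ⇒ [B]B ⇒ [[B]]B ⇒ [[BB]]B ⇒ [[BBB]]B ⇒ [[[B]BB]]B ⇒ [[[[]]BB]]B ⇒ [[[[]][]B]]B ⇒ [[[[]][][]]]B ⇒ [[[[]][][]]][]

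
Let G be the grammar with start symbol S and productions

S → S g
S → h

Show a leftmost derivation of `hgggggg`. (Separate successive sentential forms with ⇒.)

S ⇒ Sg ⇒ Sgg ⇒ Sggg ⇒ Sgggg ⇒ Sggggg ⇒ Sgggggg ⇒ hgggggg

S ⇒ Sg   [S → S g]
Sg ⇒ Sgg   [S → S g]
Sgg ⇒ Sggg   [S → S g]
Sggg ⇒ Sgggg   [S → S g]
Sgggg ⇒ Sggggg   [S → S g]
Sggggg ⇒ Sgggggg   [S → S g]
Sgggggg ⇒ hgggggg   [S → h]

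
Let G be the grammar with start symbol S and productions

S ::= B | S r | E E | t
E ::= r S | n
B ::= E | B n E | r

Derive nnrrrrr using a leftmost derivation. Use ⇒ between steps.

S ⇒ Sr ⇒ Srr ⇒ Srrr ⇒ Brrr ⇒ BnErrr ⇒ EnErrr ⇒ nnErrr ⇒ nnrSrrr ⇒ nnrBrrr ⇒ nnrrrrr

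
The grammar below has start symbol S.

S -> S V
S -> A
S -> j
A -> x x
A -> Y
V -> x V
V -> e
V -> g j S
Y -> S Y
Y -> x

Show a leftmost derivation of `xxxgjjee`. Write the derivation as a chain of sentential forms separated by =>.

S => SV   [S -> S V]
SV => SVV   [S -> S V]
SVV => AVV   [S -> A]
AVV => xxVV   [A -> x x]
xxVV => xxxVV   [V -> x V]
xxxVV => xxxgjSV   [V -> g j S]
xxxgjSV => xxxgjSVV   [S -> S V]
xxxgjSVV => xxxgjjVV   [S -> j]
xxxgjjVV => xxxgjjeV   [V -> e]
xxxgjjeV => xxxgjjee   [V -> e]

S => SV => SVV => AVV => xxVV => xxxVV => xxxgjSV => xxxgjSVV => xxxgjjVV => xxxgjjeV => xxxgjjee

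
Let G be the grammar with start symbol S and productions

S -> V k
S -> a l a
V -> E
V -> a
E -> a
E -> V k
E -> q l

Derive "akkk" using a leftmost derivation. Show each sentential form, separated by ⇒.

S⇒Vk⇒Ek⇒Vkk⇒Ekk⇒Vkkk⇒Ekkk⇒akkk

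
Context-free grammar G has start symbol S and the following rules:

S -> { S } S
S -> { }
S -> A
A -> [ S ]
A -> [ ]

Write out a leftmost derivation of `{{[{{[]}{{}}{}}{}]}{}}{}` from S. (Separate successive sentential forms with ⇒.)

S ⇒ {S}S   [S -> { S } S]
{S}S ⇒ {{S}S}S   [S -> { S } S]
{{S}S}S ⇒ {{A}S}S   [S -> A]
{{A}S}S ⇒ {{[S]}S}S   [A -> [ S ]]
{{[S]}S}S ⇒ {{[{S}S]}S}S   [S -> { S } S]
{{[{S}S]}S}S ⇒ {{[{{S}S}S]}S}S   [S -> { S } S]
{{[{{S}S}S]}S}S ⇒ {{[{{A}S}S]}S}S   [S -> A]
{{[{{A}S}S]}S}S ⇒ {{[{{[]}S}S]}S}S   [A -> [ ]]
{{[{{[]}S}S]}S}S ⇒ {{[{{[]}{S}S}S]}S}S   [S -> { S } S]
{{[{{[]}{S}S}S]}S}S ⇒ {{[{{[]}{{}}S}S]}S}S   [S -> { }]
{{[{{[]}{{}}S}S]}S}S ⇒ {{[{{[]}{{}}{}}S]}S}S   [S -> { }]
{{[{{[]}{{}}{}}S]}S}S ⇒ {{[{{[]}{{}}{}}{}]}S}S   [S -> { }]
{{[{{[]}{{}}{}}{}]}S}S ⇒ {{[{{[]}{{}}{}}{}]}{}}S   [S -> { }]
{{[{{[]}{{}}{}}{}]}{}}S ⇒ {{[{{[]}{{}}{}}{}]}{}}{}   [S -> { }]

S⇒{S}S⇒{{S}S}S⇒{{A}S}S⇒{{[S]}S}S⇒{{[{S}S]}S}S⇒{{[{{S}S}S]}S}S⇒{{[{{A}S}S]}S}S⇒{{[{{[]}S}S]}S}S⇒{{[{{[]}{S}S}S]}S}S⇒{{[{{[]}{{}}S}S]}S}S⇒{{[{{[]}{{}}{}}S]}S}S⇒{{[{{[]}{{}}{}}{}]}S}S⇒{{[{{[]}{{}}{}}{}]}{}}S⇒{{[{{[]}{{}}{}}{}]}{}}{}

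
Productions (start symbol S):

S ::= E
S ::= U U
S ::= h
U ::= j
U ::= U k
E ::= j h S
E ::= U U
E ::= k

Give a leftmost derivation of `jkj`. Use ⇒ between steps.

S ⇒ UU ⇒ UkU ⇒ jkU ⇒ jkj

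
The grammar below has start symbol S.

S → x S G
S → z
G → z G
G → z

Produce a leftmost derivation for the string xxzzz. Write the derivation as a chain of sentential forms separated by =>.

S => xSG   [S → x S G]
xSG => xxSGG   [S → x S G]
xxSGG => xxzGG   [S → z]
xxzGG => xxzzG   [G → z]
xxzzG => xxzzz   [G → z]

S => xSG => xxSGG => xxzGG => xxzzG => xxzzz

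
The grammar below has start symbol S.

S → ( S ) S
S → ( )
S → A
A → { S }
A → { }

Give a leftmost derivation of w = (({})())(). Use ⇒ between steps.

S ⇒ (S)S ⇒ ((S)S)S ⇒ ((A)S)S ⇒ (({})S)S ⇒ (({})())S ⇒ (({})())()

S ⇒ (S)S   [S → ( S ) S]
(S)S ⇒ ((S)S)S   [S → ( S ) S]
((S)S)S ⇒ ((A)S)S   [S → A]
((A)S)S ⇒ (({})S)S   [A → { }]
(({})S)S ⇒ (({})())S   [S → ( )]
(({})())S ⇒ (({})())()   [S → ( )]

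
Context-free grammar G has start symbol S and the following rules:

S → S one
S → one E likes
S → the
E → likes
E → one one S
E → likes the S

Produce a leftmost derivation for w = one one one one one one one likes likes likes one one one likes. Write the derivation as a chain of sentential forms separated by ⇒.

S ⇒ one E likes   [S → one E likes]
one E likes ⇒ one one one S likes   [E → one one S]
one one one S likes ⇒ one one one S one likes   [S → S one]
one one one S one likes ⇒ one one one S one one likes   [S → S one]
one one one S one one likes ⇒ one one one S one one one likes   [S → S one]
one one one S one one one likes ⇒ one one one one E likes one one one likes   [S → one E likes]
one one one one E likes one one one likes ⇒ one one one one one one S likes one one one likes   [E → one one S]
one one one one one one S likes one one one likes ⇒ one one one one one one one E likes likes one one one likes   [S → one E likes]
one one one one one one one E likes likes one one one likes ⇒ one one one one one one one likes likes likes one one one likes   [E → likes]

S ⇒ one E likes ⇒ one one one S likes ⇒ one one one S one likes ⇒ one one one S one one likes ⇒ one one one S one one one likes ⇒ one one one one E likes one one one likes ⇒ one one one one one one S likes one one one likes ⇒ one one one one one one one E likes likes one one one likes ⇒ one one one one one one one likes likes likes one one one likes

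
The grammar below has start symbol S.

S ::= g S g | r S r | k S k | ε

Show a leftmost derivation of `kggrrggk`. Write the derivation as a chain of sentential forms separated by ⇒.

S ⇒ kSk ⇒ kgSgk ⇒ kggSggk ⇒ kggrSrggk ⇒ kggrrggk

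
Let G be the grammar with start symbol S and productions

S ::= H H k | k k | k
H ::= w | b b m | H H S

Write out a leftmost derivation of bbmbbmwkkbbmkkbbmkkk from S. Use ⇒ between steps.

S ⇒ HHk ⇒ bbmHk ⇒ bbmHHSk ⇒ bbmHHSHSk ⇒ bbmHHSHSHSk ⇒ bbmbbmHSHSHSk ⇒ bbmbbmwSHSHSk ⇒ bbmbbmwkkHSHSk ⇒ bbmbbmwkkbbmSHSk ⇒ bbmbbmwkkbbmkkHSk ⇒ bbmbbmwkkbbmkkbbmSk ⇒ bbmbbmwkkbbmkkbbmkkk

S ⇒ HHk   [S ::= H H k]
HHk ⇒ bbmHk   [H ::= b b m]
bbmHk ⇒ bbmHHSk   [H ::= H H S]
bbmHHSk ⇒ bbmHHSHSk   [H ::= H H S]
bbmHHSHSk ⇒ bbmHHSHSHSk   [H ::= H H S]
bbmHHSHSHSk ⇒ bbmbbmHSHSHSk   [H ::= b b m]
bbmbbmHSHSHSk ⇒ bbmbbmwSHSHSk   [H ::= w]
bbmbbmwSHSHSk ⇒ bbmbbmwkkHSHSk   [S ::= k k]
bbmbbmwkkHSHSk ⇒ bbmbbmwkkbbmSHSk   [H ::= b b m]
bbmbbmwkkbbmSHSk ⇒ bbmbbmwkkbbmkkHSk   [S ::= k k]
bbmbbmwkkbbmkkHSk ⇒ bbmbbmwkkbbmkkbbmSk   [H ::= b b m]
bbmbbmwkkbbmkkbbmSk ⇒ bbmbbmwkkbbmkkbbmkkk   [S ::= k k]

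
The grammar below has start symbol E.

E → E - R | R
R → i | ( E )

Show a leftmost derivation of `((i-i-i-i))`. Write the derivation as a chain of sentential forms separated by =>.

E => R   [E → R]
R => (E)   [R → ( E )]
(E) => (R)   [E → R]
(R) => ((E))   [R → ( E )]
((E)) => ((E-R))   [E → E - R]
((E-R)) => ((E-R-R))   [E → E - R]
((E-R-R)) => ((E-R-R-R))   [E → E - R]
((E-R-R-R)) => ((R-R-R-R))   [E → R]
((R-R-R-R)) => ((i-R-R-R))   [R → i]
((i-R-R-R)) => ((i-i-R-R))   [R → i]
((i-i-R-R)) => ((i-i-i-R))   [R → i]
((i-i-i-R)) => ((i-i-i-i))   [R → i]

E=>R=>(E)=>(R)=>((E))=>((E-R))=>((E-R-R))=>((E-R-R-R))=>((R-R-R-R))=>((i-R-R-R))=>((i-i-R-R))=>((i-i-i-R))=>((i-i-i-i))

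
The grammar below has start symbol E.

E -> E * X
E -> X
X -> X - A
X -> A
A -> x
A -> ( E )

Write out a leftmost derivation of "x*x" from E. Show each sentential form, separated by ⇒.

E ⇒ E*X   [E -> E * X]
E*X ⇒ X*X   [E -> X]
X*X ⇒ A*X   [X -> A]
A*X ⇒ x*X   [A -> x]
x*X ⇒ x*A   [X -> A]
x*A ⇒ x*x   [A -> x]

E ⇒ E*X ⇒ X*X ⇒ A*X ⇒ x*X ⇒ x*A ⇒ x*x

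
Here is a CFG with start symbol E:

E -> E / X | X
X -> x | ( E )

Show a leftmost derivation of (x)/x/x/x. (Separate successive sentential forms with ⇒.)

E⇒E/X⇒E/X/X⇒E/X/X/X⇒X/X/X/X⇒(E)/X/X/X⇒(X)/X/X/X⇒(x)/X/X/X⇒(x)/x/X/X⇒(x)/x/x/X⇒(x)/x/x/x

E ⇒ E/X   [E -> E / X]
E/X ⇒ E/X/X   [E -> E / X]
E/X/X ⇒ E/X/X/X   [E -> E / X]
E/X/X/X ⇒ X/X/X/X   [E -> X]
X/X/X/X ⇒ (E)/X/X/X   [X -> ( E )]
(E)/X/X/X ⇒ (X)/X/X/X   [E -> X]
(X)/X/X/X ⇒ (x)/X/X/X   [X -> x]
(x)/X/X/X ⇒ (x)/x/X/X   [X -> x]
(x)/x/X/X ⇒ (x)/x/x/X   [X -> x]
(x)/x/x/X ⇒ (x)/x/x/x   [X -> x]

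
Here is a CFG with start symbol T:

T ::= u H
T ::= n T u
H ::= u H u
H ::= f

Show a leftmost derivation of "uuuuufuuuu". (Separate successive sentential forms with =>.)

T => uH => uuHu => uuuHuu => uuuuHuuu => uuuuuHuuuu => uuuuufuuuu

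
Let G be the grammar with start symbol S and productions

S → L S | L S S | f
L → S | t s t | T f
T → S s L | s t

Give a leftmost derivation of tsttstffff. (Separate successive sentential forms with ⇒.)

S ⇒ LSS   [S → L S S]
LSS ⇒ tstSS   [L → t s t]
tstSS ⇒ tstLSSS   [S → L S S]
tstLSSS ⇒ tstSSSS   [L → S]
tstSSSS ⇒ tstLSSSS   [S → L S]
tstLSSSS ⇒ tsttstSSSS   [L → t s t]
tsttstSSSS ⇒ tsttstfSSS   [S → f]
tsttstfSSS ⇒ tsttstffSS   [S → f]
tsttstffSS ⇒ tsttstfffS   [S → f]
tsttstfffS ⇒ tsttstffff   [S → f]

S⇒LSS⇒tstSS⇒tstLSSS⇒tstSSSS⇒tstLSSSS⇒tsttstSSSS⇒tsttstfSSS⇒tsttstffSS⇒tsttstfffS⇒tsttstffff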